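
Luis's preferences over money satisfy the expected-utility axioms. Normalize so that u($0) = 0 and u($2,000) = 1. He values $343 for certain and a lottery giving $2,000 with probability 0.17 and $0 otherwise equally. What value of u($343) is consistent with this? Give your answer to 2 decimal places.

u($343) equals the lottery's expected utility: 0.17·1 + 0.83·0 = 0.17.

0.17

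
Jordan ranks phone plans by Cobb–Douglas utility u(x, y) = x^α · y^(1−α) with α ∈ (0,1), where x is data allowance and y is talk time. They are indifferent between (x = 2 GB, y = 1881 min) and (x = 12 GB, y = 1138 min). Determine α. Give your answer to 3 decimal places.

Indifference: 2^α · 1881^(1−α) = 12^α · 1138^(1−α).
(2/12)^α = (1138/1881)^(1−α); take logs: α·ln(2/12) = (1−α)·ln(1138/1881), i.e. α·-1.791759 = (1−α)·-0.502531.
So α/(1−α) = (-0.502531)/(-1.791759) = 0.280468, and α = 0.280468/1.280468 ≈ 0.219.

α ≈ 0.219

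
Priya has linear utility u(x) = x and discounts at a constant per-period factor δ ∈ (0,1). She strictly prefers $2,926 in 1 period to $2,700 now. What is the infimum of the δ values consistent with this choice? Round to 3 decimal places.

δ > 0.923

Comparing present values: 2700 < δ·2926.
So δ > 2700/2926 = 0.92276.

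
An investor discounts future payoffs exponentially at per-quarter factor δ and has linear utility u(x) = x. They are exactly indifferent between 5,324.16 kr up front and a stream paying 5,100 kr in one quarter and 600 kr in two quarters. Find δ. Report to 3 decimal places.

δ ≈ 0.940

The stream is worth 5100δ + 600δ² today, so 5100δ + 600δ² = 5324.16.
So 600δ² + 5100δ − 5324.16 = 0.
The positive root is δ = [−5100 + √(5100² + 4·600·5324.16)] / (2·600) = (−5100 + 6228.000)/1200 ≈ 0.940.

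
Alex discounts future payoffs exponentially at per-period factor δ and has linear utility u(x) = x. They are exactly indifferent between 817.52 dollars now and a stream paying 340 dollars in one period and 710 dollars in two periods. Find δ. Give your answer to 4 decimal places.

δ ≈ 0.8600

The stream is worth 340δ + 710δ² today, so 340δ + 710δ² = 817.52.
That is, 710δ² + 340δ − 817.52 = 0, a quadratic in δ.
δ = (−340 + √(340² + 4·710·817.52)) / (2·710) = (−340 + √2437356.80) / 1420 ≈ 0.8600.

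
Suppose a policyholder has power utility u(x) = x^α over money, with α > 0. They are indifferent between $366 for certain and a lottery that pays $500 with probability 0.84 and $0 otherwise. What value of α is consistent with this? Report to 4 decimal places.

α ≈ 0.5589

The lottery's expected utility is 0.84·u(500) + 0.16·u(0) = 0.84·500^α (since u(0) = 0 for α > 0).
Equating: 366^α = 0.84·500^α, i.e. 0.7320^α = 0.84.
α = ln(0.84) / ln(366/500) = -0.1743534/-0.3119748 ≈ 0.5589.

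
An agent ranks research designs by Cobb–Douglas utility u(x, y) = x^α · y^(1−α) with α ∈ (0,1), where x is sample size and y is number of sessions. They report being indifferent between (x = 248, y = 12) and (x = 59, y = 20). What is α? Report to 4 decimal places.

α ≈ 0.2624

The Cobb–Douglas utilities coincide, so 248^α·12^(1−α) = 59^α·20^(1−α).
Rearrange to (248/59)^α = (20/12)^(1−α) and take logs: α·1.4358913 = (1−α)·0.5108256.
With A = 1.4358913 and B = 0.5108256: α·A = (1−α)·B, so α = B/(A+B) = 0.5108256/1.9467169 ≈ 0.2624.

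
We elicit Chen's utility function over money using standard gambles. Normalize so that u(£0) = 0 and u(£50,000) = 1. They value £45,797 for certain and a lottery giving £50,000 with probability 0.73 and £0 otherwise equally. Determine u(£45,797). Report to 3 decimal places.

The indifference gives u(£45,797) = 0.73·u(£50,000) + 0.27·u(£0) = 0.73·1 + 0.27·0 = 0.73.

0.730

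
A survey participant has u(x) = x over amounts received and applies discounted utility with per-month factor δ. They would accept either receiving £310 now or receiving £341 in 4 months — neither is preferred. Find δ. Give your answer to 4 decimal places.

δ ≈ 0.9765

Equating discounted utilities: u(310) = δ^4·u(341) ⇒ δ^4 = u(310)/u(341).
With u(x) = x: δ^4 = 310/341 = 0.90909.
So δ = 0.90909^(1/4) ≈ 0.9765.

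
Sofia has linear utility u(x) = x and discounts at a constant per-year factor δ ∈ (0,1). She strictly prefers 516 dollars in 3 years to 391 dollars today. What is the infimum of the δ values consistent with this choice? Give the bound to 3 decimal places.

δ > 0.912

Under u(x) = x this choice says 391 < δ^3·516.
Hence δ^3 > 391/516 = 0.75775, and x ↦ x^(1/3) is increasing on (0,∞).
δ > 0.75775^(1/3) = 0.912.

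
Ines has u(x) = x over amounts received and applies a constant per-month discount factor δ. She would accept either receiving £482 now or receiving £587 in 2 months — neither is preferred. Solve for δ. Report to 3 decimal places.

δ ≈ 0.906

Indifference means u(482) = δ^2 · u(587), so δ^2 = u(482)/u(587).
With u(x) = x: δ^2 = 482/587 = 0.82112.
Hence δ = (0.82112)^(1/2) = 0.90616.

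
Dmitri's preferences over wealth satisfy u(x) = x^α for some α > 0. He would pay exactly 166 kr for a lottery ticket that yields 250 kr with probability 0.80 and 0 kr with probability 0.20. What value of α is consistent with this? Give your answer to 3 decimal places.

α ≈ 0.545

Since u(0) = 0, the lottery's EU is 0.80·250^α.
Equating: 166^α = 0.80·250^α, i.e. 0.6640^α = 0.80.
Take logs: α = ln 0.80 / ln(166/250) ≈ 0.54495.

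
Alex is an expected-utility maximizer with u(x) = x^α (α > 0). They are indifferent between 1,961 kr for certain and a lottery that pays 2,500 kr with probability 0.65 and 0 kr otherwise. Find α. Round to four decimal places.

α ≈ 1.7740

EU(lottery) = 0.65·2500^α + 0.35·0 = 0.65·2500^α.
Equating: 1961^α = 0.65·2500^α, i.e. 0.7844^α = 0.65.
Take logs: α = ln 0.65 / ln(1961/2500) ≈ 1.773965.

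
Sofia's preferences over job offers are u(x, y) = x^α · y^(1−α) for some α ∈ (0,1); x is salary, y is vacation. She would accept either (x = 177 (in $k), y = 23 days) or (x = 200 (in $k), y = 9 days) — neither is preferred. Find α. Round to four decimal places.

α ≈ 0.8848

Set the two utilities equal: 177^α·23^(1−α) = 200^α·9^(1−α).
(177/200)^α = (9/23)^(1−α); take logs: α·ln(177/200) = (1−α)·ln(9/23), i.e. α·-0.1221676 = (1−α)·-0.9382696.
Thus α·(-1.0604372) = -0.9382696, so α = -0.9382696/-1.0604372 ≈ 0.8848.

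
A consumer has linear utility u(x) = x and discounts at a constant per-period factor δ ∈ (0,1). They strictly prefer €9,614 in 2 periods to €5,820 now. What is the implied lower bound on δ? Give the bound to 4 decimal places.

δ > 0.7781

The preference means 5820 < δ^2·9614.
Hence δ^2 > 5820/9614 = 0.60537, and x ↦ x^(1/2) is increasing on (0,∞).
δ > 0.60537^(1/2) = 0.7781.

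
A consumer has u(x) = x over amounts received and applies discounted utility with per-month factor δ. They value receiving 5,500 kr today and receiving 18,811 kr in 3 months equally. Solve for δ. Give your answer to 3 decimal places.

δ ≈ 0.664

The payoff in 3 months is discounted by δ^3, so u(5500) = δ^3·u(18811) and δ^3 = u(5500)/u(18811).
With u(x) = x: δ^3 = 5500/18811 = 0.29238.
Taking the cube root: δ = 0.29238^(1/3) ≈ 0.664.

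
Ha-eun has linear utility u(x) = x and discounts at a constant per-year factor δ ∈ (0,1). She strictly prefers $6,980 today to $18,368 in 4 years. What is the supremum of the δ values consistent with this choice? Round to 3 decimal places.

δ < 0.785

The preference means 6980 > δ^4·18368.
Dividing by 18368: δ^4 < 0.38001. Both sides are positive, so the 4th root keeps the direction.
δ < (6980/18368)^(1/4) ≈ 0.785.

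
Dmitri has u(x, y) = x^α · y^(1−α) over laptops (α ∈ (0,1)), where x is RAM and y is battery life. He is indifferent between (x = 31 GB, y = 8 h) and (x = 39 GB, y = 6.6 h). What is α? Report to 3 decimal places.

Indifference: 31^α · 8^(1−α) = 39^α · 6.6^(1−α).
Rearrange to (31/39)^α = (6.6/8)^(1−α) and take logs: α·-0.229574 = (1−α)·-0.192372.
Thus α·(-0.421946) = -0.192372, so α = -0.192372/-0.421946 ≈ 0.456.

α ≈ 0.456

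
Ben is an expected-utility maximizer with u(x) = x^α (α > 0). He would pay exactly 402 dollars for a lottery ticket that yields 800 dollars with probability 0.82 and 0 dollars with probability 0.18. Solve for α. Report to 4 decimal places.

The lottery's expected utility is 0.82·u(800) + 0.18·u(0) = 0.82·800^α (since u(0) = 0 for α > 0).
Indifference: 402^α = 0.82·800^α, so (402/800)^α = 0.82.
Taking logs: α·ln(402/800) = ln(0.82), so α = -0.1984509 / -0.6881596 ≈ 0.2884.

α ≈ 0.2884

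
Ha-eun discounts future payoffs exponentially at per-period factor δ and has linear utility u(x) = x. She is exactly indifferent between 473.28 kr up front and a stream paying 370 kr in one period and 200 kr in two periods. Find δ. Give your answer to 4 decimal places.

Equating present values: 473.28 = 370δ + 200δ².
Rearranged: 200δ² + 370δ − 473.28 = 0.
The positive root is δ = [−370 + √(370² + 4·200·473.28)] / (2·200) = (−370 + 718.000)/400 ≈ 0.8700.

δ ≈ 0.8700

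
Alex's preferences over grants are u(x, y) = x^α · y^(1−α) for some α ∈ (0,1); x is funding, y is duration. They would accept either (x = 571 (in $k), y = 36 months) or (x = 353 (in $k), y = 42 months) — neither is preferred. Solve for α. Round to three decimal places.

α ≈ 0.243

The Cobb–Douglas utilities coincide, so 571^α·36^(1−α) = 353^α·42^(1−α).
(571/353)^α = (42/36)^(1−α); take logs: α·ln(571/353) = (1−α)·ln(42/36), i.e. α·0.480921 = (1−α)·0.154151.
Thus α·(0.635072) = 0.154151, so α = 0.154151/0.635072 ≈ 0.243.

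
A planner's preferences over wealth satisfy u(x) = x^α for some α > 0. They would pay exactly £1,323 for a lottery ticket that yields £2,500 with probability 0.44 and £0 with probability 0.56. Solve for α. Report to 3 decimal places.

Since u(0) = 0, the lottery's EU is 0.44·2500^α.
Indifference: 1323^α = 0.44·2500^α, so (1323/2500)^α = 0.44.
Take logs: α = ln 0.44 / ln(1323/2500) ≈ 1.29006.

α ≈ 1.290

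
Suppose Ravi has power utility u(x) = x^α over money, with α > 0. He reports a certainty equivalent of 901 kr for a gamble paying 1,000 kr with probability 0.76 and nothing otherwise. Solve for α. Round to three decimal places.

α ≈ 2.632

EU(lottery) = 0.76·1000^α + 0.24·0 = 0.76·1000^α.
Equating: 901^α = 0.76·1000^α, i.e. 0.9010^α = 0.76.
Take logs: α = ln 0.76 / ln(901/1000) ≈ 2.63249.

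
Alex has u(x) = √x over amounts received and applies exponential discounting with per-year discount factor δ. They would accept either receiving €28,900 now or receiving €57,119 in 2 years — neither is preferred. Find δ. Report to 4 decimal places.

δ ≈ 0.8434

The payoff in 2 years is discounted by δ^2, so u(28900) = δ^2·u(57119) and δ^2 = u(28900)/u(57119).
With u(x) = √x: δ^2 = √28900/√57119 = √(28900/57119) = 0.71131.
So δ = 0.71131^(1/2) ≈ 0.8434.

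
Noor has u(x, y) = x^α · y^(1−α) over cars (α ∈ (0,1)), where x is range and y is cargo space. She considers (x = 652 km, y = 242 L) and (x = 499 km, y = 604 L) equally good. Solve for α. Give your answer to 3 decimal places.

Indifference: 652^α · 242^(1−α) = 499^α · 604^(1−α).
(652/499)^α = (604/242)^(1−α); take logs: α·ln(652/499) = (1−α)·ln(604/242), i.e. α·0.267438 = (1−α)·0.914636.
Thus α·(1.182074) = 0.914636, so α = 0.914636/1.182074 ≈ 0.774.

α ≈ 0.774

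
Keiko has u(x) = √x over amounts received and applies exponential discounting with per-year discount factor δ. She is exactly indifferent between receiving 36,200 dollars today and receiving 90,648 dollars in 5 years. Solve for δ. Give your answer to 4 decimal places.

δ ≈ 0.9123

The payoff in 5 years is discounted by δ^5, so u(36200) = δ^5·u(90648) and δ^5 = u(36200)/u(90648).
With u(x) = √x: δ^5 = √36200/√90648 = √(36200/90648) = 0.63194.
So δ = 0.63194^(1/5) ≈ 0.9123.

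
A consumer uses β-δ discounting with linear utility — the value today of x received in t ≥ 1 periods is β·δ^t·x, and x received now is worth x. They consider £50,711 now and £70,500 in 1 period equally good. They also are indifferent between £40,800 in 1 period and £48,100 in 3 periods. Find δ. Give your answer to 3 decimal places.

From the later pair, β·δ^1·40800 = β·δ^3·48100; dividing through, δ^2 = 40800/48100 = 0.84823, so δ = 0.92100.

δ ≈ 0.921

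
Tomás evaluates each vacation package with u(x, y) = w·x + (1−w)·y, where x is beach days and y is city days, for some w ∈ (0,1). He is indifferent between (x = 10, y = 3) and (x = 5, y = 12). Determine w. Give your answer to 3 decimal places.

Indifference: w·10 + (1−w)·3 = w·5 + (1−w)·12.
w·(10−5) = (1−w)·(12−3), i.e. w·5 = (1−w)·9.
Hence w = 9/(5+9) = 9/14 = 0.643.

w = 0.643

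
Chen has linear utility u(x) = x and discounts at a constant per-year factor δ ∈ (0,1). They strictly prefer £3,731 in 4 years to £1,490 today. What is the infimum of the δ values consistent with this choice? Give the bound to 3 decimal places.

Comparing present values: 1490 < δ^4·3731.
Hence δ^4 > 1490/3731 = 0.39936, and x ↦ x^(1/4) is increasing on (0,∞).
δ > (1490/3731)^(1/4) ≈ 0.795.

δ > 0.795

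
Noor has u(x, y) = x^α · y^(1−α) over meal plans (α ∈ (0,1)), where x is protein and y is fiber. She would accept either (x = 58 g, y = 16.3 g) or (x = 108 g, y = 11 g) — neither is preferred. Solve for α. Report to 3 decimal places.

α ≈ 0.387

Indifference: 58^α · 16.3^(1−α) = 108^α · 11^(1−α).
Taking logs: α·ln 58 + (1−α)·ln 16.3 = α·ln 108 + (1−α)·ln 11, i.e. α·-0.621688 = (1−α)·-0.393270.
So α/(1−α) = (-0.393270)/(-0.621688) = 0.632584, and α = 0.632584/1.632584 ≈ 0.387.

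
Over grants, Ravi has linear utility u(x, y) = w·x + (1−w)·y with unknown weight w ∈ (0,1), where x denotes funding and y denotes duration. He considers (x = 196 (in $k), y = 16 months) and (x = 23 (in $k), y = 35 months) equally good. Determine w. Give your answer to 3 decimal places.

Indifference: w·196 + (1−w)·16 = w·23 + (1−w)·35.
Rearranging, 173·w − 19·(1−w) = 0.
Hence w = 19/(173+19) = 19/192 = 0.099.

w = 0.099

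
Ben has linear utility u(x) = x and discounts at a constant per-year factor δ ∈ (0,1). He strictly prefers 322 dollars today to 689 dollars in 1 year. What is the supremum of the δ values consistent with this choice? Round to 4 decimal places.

Under u(x) = x this choice says 322 > δ·689.
Dividing through by 689 gives δ < 0.46734.

δ < 0.4673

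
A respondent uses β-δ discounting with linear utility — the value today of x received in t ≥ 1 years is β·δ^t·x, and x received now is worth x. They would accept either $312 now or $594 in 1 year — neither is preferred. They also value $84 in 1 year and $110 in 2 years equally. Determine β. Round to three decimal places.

β ≈ 0.688

Both payoffs in the second observation are in the future, so β drops out: δ^1·84 = δ^2·110 ⇒ δ = 84/110 = 0.76364.
The first indifference: 312 = β·δ·594, so β = 312/(δ·594) = 312/(0.76364·594) ≈ 0.688.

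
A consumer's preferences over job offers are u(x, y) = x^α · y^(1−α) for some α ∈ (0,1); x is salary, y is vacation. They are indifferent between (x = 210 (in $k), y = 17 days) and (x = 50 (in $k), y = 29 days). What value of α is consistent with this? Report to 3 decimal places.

Set the two utilities equal: 210^α·17^(1−α) = 50^α·29^(1−α).
Rearrange to (210/50)^α = (29/17)^(1−α) and take logs: α·1.435085 = (1−α)·0.534082.
So α/(1−α) = (0.534082)/(1.435085) = 0.372161, and α = 0.372161/1.372161 ≈ 0.271.

α ≈ 0.271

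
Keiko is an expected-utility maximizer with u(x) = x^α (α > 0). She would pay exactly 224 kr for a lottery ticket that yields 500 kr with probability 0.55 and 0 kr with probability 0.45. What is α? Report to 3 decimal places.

The lottery's expected utility is 0.55·u(500) + 0.45·u(0) = 0.55·500^α (since u(0) = 0 for α > 0).
Setting u(224) equal to that: 224^α = 0.55·500^α ⇒ (224/500)^α = 0.55.
Take logs: α = ln 0.55 / ln(224/500) ≈ 0.74454.

α ≈ 0.745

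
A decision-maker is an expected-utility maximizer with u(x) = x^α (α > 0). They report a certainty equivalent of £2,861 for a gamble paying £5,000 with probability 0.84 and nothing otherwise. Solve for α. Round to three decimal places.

α ≈ 0.312

EU(lottery) = 0.84·5000^α + 0.16·0 = 0.84·5000^α.
Indifference: 2861^α = 0.84·5000^α, so (2861/5000)^α = 0.84.
Taking logs: α·ln(2861/5000) = ln(0.84), so α = -0.174353 / -0.558267 ≈ 0.312.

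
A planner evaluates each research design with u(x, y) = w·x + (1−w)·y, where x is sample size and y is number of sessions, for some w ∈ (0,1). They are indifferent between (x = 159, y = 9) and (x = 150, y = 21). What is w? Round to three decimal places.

Indifference: w·159 + (1−w)·9 = w·150 + (1−w)·21.
Rearranging, 9·w − 12·(1−w) = 0.
The marginal rate of substitution is 12/9, so w = 12/(9+12) = 0.571.

w = 0.571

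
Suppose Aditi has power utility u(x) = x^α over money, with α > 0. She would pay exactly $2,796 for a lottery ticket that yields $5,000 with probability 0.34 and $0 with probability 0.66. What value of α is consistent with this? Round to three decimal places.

Since u(0) = 0, the lottery's EU is 0.34·5000^α.
Equating: 2796^α = 0.34·5000^α, i.e. 0.5592^α = 0.34.
Take logs: α = ln 0.34 / ln(2796/5000) ≈ 1.85602.

α ≈ 1.856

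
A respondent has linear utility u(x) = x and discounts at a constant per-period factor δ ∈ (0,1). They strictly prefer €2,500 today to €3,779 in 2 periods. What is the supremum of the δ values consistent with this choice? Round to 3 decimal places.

δ < 0.813

The preference means 2500 > δ^2·3779.
Hence δ^2 < 2500/3779 = 0.66155, and x ↦ x^(1/2) is increasing on (0,∞).
δ < (2500/3779)^(1/2) ≈ 0.813.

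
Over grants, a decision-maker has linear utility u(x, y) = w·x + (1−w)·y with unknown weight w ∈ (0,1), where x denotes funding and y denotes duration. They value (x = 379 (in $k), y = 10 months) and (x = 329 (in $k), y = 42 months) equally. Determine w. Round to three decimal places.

w = 0.390

Equating utilities: w·379 + (1−w)·10 = w·329 + (1−w)·42.
Rearranging, 50·w − 32·(1−w) = 0.
So w/(1−w) = 32/50 = 0.6400, giving w = 32/(50+32) = 0.390.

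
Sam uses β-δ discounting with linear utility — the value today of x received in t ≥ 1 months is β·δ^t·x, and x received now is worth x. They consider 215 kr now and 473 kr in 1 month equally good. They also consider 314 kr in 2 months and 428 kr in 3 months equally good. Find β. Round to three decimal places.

β ≈ 0.620

The second indifference involves only future payoffs, so β cancels: β·δ^2·314 = β·δ^3·428, giving δ = 314/428 = 0.73364.
Now use the now-vs-future pair: 215 = β·δ·473 gives β = 215/(0.73364·473) ≈ 0.620.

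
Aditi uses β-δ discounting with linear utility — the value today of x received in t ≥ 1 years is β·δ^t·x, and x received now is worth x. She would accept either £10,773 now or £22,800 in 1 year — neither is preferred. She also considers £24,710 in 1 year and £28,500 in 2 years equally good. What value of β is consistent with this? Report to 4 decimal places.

β ≈ 0.5450

The second indifference involves only future payoffs, so β cancels: β·δ^1·24710 = β·δ^2·28500, giving δ = 24710/28500 = 0.86702.
Now use the now-vs-future pair: 10773 = β·δ·22800 gives β = 10773/(0.86702·22800) ≈ 0.5450.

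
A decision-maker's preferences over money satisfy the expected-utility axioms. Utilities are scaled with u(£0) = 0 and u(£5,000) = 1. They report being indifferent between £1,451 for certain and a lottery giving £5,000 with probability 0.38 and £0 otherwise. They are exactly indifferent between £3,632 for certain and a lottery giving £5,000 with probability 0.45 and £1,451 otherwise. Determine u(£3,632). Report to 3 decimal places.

The first gamble pins u(£1,451): it must equal 0.38·1 + 0.62·0 = 0.38.
Then u(£3,632) = 0.45·u(£5,000) + 0.55·u(£1,451) = 0.45·1.00 + 0.55·0.38 = 0.6590.

0.659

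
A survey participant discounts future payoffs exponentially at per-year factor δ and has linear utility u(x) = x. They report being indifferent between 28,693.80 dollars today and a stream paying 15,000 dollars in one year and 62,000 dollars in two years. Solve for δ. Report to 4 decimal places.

The stream is worth 15000δ + 62000δ² today, so 15000δ + 62000δ² = 28693.80.
So 62000δ² + 15000δ − 28693.80 = 0.
δ = (−15000 + √(15000² + 4·62000·28693.80)) / (2·62000) = (−15000 + √7341062400.00) / 124000 ≈ 0.5700.

δ ≈ 0.5700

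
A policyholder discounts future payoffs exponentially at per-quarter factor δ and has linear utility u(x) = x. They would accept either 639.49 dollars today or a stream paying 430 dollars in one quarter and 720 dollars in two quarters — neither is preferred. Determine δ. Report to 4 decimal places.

The stream is worth 430δ + 720δ² today, so 430δ + 720δ² = 639.49.
That is, 720δ² + 430δ − 639.49 = 0, a quadratic in δ.
δ = (−430 + √(430² + 4·720·639.49)) / (2·720) = (−430 + √2026631.20) / 1440 ≈ 0.6900.

δ ≈ 0.6900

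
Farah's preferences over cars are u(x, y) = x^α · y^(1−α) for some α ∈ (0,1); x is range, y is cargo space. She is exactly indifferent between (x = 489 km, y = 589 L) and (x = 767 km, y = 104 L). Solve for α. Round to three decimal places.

The Cobb–Douglas utilities coincide, so 489^α·589^(1−α) = 767^α·104^(1−α).
Taking logs: α·ln 489 + (1−α)·ln 589 = α·ln 767 + (1−α)·ln 104, i.e. α·-0.450124 = (1−α)·-1.734035.
So α/(1−α) = (-1.734035)/(-0.450124) = 3.852350, and α = 3.852350/4.852350 ≈ 0.794.

α ≈ 0.794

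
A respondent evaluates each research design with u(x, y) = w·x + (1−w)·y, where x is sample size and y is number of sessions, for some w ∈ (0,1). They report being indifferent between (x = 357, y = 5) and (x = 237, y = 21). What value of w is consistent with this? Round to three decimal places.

w = 0.118

u(357,5) = u(237,21) means w·357 + (1−w)·5 = w·237 + (1−w)·21.
w·(357−237) = (1−w)·(21−5), i.e. w·120 = (1−w)·16.
Hence w = 16/(120+16) = 16/136 = 0.118.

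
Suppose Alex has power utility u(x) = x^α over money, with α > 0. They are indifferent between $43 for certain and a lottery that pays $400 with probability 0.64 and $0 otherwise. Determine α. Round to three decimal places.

α ≈ 0.200

Since u(0) = 0, the lottery's EU is 0.64·400^α.
Indifference: 43^α = 0.64·400^α, so (43/400)^α = 0.64.
Take logs: α = ln 0.64 / ln(43/400) ≈ 0.20011.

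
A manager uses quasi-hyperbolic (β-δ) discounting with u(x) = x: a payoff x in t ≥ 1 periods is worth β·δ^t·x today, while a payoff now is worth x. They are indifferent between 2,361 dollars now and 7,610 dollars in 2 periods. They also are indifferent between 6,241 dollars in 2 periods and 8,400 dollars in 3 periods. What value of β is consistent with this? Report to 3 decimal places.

β ≈ 0.562

From the later pair, β·δ^2·6241 = β·δ^3·8400; dividing through, δ = 6241/8400 = 0.74298.
The first indifference: 2361 = β·δ^2·7610, so β = 2361/(δ^2·7610) = 2361/(0.55201·7610) ≈ 0.562.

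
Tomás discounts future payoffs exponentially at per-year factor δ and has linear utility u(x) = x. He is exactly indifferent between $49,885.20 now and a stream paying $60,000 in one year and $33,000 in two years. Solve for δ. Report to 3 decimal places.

δ ≈ 0.620

Equating present values: 49885.20 = 60000δ + 33000δ².
That is, 33000δ² + 60000δ − 49885.20 = 0, a quadratic in δ.
By the quadratic formula (taking the positive root), δ = (−60000 + √10184846400.00) / 66000 ≈ 0.620.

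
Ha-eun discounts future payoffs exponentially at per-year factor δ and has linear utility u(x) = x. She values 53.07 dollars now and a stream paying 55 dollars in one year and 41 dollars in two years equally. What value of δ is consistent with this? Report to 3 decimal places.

Equating present values: 53.07 = 55δ + 41δ².
Rearranged: 41δ² + 55δ − 53.07 = 0.
The positive root is δ = [−55 + √(55² + 4·41·53.07)] / (2·41) = (−55 + 108.298)/82 ≈ 0.650.

δ ≈ 0.650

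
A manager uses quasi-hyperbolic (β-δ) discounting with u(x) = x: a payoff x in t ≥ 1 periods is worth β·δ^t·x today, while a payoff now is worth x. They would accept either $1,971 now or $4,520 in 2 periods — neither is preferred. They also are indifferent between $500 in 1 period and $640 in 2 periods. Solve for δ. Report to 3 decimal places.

δ ≈ 0.781

The second indifference involves only future payoffs, so β cancels: β·δ^1·500 = β·δ^2·640, giving δ = 500/640 = 0.78125.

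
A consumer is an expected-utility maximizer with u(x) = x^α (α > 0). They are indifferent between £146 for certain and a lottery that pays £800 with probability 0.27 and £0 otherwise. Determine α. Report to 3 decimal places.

The lottery's expected utility is 0.27·u(800) + 0.73·u(0) = 0.27·800^α (since u(0) = 0 for α > 0).
Equating: 146^α = 0.27·800^α, i.e. 0.1825^α = 0.27.
α = ln(0.27) / ln(146/800) = -1.309333/-1.701005 ≈ 0.770.

α ≈ 0.770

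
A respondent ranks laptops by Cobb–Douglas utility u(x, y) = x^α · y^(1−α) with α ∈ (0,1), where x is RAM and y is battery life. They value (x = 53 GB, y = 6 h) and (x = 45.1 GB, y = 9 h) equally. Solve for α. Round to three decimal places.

The Cobb–Douglas utilities coincide, so 53^α·6^(1−α) = 45.1^α·9^(1−α).
Taking logs: α·ln 53 + (1−α)·ln 6 = α·ln 45.1 + (1−α)·ln 9, i.e. α·0.161410 = (1−α)·0.405465.
With A = 0.161410 and B = 0.405465: α·A = (1−α)·B, so α = B/(A+B) = 0.405465/0.566875 ≈ 0.715.

α ≈ 0.715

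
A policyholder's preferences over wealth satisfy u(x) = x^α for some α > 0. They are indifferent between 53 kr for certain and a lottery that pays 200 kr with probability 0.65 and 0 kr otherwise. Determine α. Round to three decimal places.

α ≈ 0.324

Since u(0) = 0, the lottery's EU is 0.65·200^α.
Setting u(53) equal to that: 53^α = 0.65·200^α ⇒ (53/200)^α = 0.65.
α = ln(0.65) / ln(53/200) = -0.430783/-1.328025 ≈ 0.324.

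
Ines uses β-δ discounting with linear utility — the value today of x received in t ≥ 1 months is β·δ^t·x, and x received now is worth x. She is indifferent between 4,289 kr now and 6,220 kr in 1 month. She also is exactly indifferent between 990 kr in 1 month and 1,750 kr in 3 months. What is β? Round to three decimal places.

β ≈ 0.917

From the later pair, β·δ^1·990 = β·δ^3·1750; dividing through, δ^2 = 990/1750 = 0.56571, so δ = 0.75214.
The first indifference: 4289 = β·δ·6220, so β = 4289/(δ·6220) = 4289/(0.75214·6220) ≈ 0.917.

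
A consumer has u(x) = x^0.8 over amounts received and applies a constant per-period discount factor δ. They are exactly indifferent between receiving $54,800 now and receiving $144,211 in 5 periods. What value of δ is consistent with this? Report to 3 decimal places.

Equating discounted utilities: u(54800) = δ^5·u(144211) ⇒ δ^5 = u(54800)/u(144211).
With u(x) = x^0.8: δ^5 = 54800^0.8/144211^0.8 = (54800/144211)^0.8 = 0.46113.
Hence δ = (0.46113)^(1/5) = 0.85657.

δ ≈ 0.857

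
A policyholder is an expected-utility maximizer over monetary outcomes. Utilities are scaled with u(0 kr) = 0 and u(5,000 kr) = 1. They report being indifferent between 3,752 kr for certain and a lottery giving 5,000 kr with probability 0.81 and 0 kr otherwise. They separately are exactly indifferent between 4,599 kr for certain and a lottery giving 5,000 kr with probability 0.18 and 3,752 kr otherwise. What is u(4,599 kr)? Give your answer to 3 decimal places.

The first gamble pins u(3,752 kr): it must equal 0.81·1 + 0.19·0 = 0.81.
Then u(4,599 kr) = 0.18·u(5,000 kr) + 0.82·u(3,752 kr) = 0.18·1.00 + 0.82·0.81 = 0.8442.

0.844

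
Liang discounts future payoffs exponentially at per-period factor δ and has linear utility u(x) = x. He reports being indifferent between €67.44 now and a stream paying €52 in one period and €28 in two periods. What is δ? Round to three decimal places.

Present value of the stream is 52·δ + 28·δ². Indifference gives 52δ + 28δ² = 67.44.
So 28δ² + 52δ − 67.44 = 0.
δ = (−52 + √(52² + 4·28·67.44)) / (2·28) = (−52 + √10257.28) / 56 ≈ 0.880.

δ ≈ 0.880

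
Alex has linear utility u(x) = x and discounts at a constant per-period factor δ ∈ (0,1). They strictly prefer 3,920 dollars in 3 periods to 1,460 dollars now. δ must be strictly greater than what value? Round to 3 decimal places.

Under u(x) = x this choice says 1460 < δ^3·3920.
So δ^3 > 1460/3920 = 0.37245; taking the cube root of both positive sides preserves the inequality.
δ > 0.37245^(1/3) = 0.719.

δ > 0.719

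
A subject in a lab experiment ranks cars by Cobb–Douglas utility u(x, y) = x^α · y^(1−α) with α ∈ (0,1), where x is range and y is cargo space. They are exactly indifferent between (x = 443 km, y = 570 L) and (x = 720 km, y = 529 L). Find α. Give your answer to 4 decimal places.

α ≈ 0.1332

Set the two utilities equal: 443^α·570^(1−α) = 720^α·529^(1−α).
Rearrange to (443/720)^α = (529/570)^(1−α) and take logs: α·-0.4856814 = (1−α)·-0.0746479.
Thus α·(-0.5603293) = -0.0746479, so α = -0.0746479/-0.5603293 ≈ 0.1332.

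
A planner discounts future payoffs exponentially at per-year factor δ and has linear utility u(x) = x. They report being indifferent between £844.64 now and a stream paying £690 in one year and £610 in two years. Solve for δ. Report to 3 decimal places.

The stream is worth 690δ + 610δ² today, so 690δ + 610δ² = 844.64.
So 610δ² + 690δ − 844.64 = 0.
By the quadratic formula (taking the positive root), δ = (−690 + √2537021.60) / 1220 ≈ 0.740.

δ ≈ 0.740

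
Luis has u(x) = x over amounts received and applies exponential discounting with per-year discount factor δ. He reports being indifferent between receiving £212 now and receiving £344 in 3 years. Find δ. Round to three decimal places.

Equating discounted utilities: u(212) = δ^3·u(344) ⇒ δ^3 = u(212)/u(344).
With u(x) = x: δ^3 = 212/344 = 0.61628.
Hence δ = (0.61628)^(1/3) = 0.85099.

δ ≈ 0.851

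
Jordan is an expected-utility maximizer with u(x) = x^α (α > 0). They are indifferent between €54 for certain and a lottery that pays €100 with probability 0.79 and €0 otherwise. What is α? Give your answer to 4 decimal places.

EU(lottery) = 0.79·100^α + 0.21·0 = 0.79·100^α.
Equating: 54^α = 0.79·100^α, i.e. 0.5400^α = 0.79.
Take logs: α = ln 0.79 / ln(54/100) ≈ 0.382551.

α ≈ 0.3826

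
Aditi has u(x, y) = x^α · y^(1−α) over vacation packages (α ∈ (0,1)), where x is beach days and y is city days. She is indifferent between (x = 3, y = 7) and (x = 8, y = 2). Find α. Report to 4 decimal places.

α ≈ 0.5609

Indifference: 3^α · 7^(1−α) = 8^α · 2^(1−α).
Rearrange to (3/8)^α = (2/7)^(1−α) and take logs: α·-0.9808293 = (1−α)·-1.2527630.
So α/(1−α) = (-1.2527630)/(-0.9808293) = 1.2772488, and α = 1.2772488/2.2772488 ≈ 0.5609.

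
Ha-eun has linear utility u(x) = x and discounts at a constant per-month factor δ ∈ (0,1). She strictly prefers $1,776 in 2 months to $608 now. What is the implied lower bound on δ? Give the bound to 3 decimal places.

Comparing present values: 608 < δ^2·1776.
So δ^2 > 608/1776 = 0.34234; taking the square root of both positive sides preserves the inequality.
δ > 0.34234^(1/2) = 0.585.

δ > 0.585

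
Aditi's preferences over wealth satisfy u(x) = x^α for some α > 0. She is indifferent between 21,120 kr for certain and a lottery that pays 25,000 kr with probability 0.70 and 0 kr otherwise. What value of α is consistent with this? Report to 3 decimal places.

EU(lottery) = 0.70·25000^α + 0.30·0 = 0.70·25000^α.
Indifference: 21120^α = 0.70·25000^α, so (21120/25000)^α = 0.70.
α = ln(0.70) / ln(21120/25000) = -0.356675/-0.168655 ≈ 2.115.

α ≈ 2.115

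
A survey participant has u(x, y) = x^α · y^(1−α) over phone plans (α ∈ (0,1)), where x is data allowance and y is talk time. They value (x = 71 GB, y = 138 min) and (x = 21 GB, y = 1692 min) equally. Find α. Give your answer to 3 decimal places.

Indifference: 71^α · 138^(1−α) = 21^α · 1692^(1−α).
Taking logs: α·ln 71 + (1−α)·ln 138 = α·ln 21 + (1−α)·ln 1692, i.e. α·1.218157 = (1−α)·2.506413.
With A = 1.218157 and B = 2.506413: α·A = (1−α)·B, so α = B/(A+B) = 2.506413/3.724570 ≈ 0.673.

α ≈ 0.673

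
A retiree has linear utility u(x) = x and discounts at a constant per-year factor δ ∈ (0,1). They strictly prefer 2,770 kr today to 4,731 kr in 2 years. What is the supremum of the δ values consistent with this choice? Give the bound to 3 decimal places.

δ < 0.765

The preference means 2770 > δ^2·4731.
So δ^2 < 2770/4731 = 0.58550; taking the square root of both positive sides preserves the inequality.
δ < (2770/4731)^(1/2) ≈ 0.765.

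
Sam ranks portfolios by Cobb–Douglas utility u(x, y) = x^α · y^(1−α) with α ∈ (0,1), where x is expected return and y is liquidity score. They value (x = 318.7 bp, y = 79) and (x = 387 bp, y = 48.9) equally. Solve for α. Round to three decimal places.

α ≈ 0.712

Indifference: 318.7^α · 79^(1−α) = 387^α · 48.9^(1−α).
Taking logs: α·ln 318.7 + (1−α)·ln 79 = α·ln 387 + (1−α)·ln 48.9, i.e. α·-0.194174 = (1−α)·-0.479670.
So α/(1−α) = (-0.479670)/(-0.194174) = 2.470310, and α = 2.470310/3.470310 ≈ 0.712.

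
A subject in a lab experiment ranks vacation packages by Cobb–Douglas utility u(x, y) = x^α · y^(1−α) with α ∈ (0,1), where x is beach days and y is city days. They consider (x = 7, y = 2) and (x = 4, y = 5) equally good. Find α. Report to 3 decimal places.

α ≈ 0.621

Set the two utilities equal: 7^α·2^(1−α) = 4^α·5^(1−α).
Taking logs: α·ln 7 + (1−α)·ln 2 = α·ln 4 + (1−α)·ln 5, i.e. α·0.559616 = (1−α)·0.916291.
With A = 0.559616 and B = 0.916291: α·A = (1−α)·B, so α = B/(A+B) = 0.916291/1.475907 ≈ 0.621.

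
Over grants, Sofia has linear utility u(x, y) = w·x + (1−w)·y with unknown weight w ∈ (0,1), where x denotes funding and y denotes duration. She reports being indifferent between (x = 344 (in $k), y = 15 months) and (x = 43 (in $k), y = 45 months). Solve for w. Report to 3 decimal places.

w = 0.091

Indifference: w·344 + (1−w)·15 = w·43 + (1−w)·45.
Collecting terms: w·301 = (1−w)·30.
The marginal rate of substitution is 30/301, so w = 30/(301+30) = 0.091.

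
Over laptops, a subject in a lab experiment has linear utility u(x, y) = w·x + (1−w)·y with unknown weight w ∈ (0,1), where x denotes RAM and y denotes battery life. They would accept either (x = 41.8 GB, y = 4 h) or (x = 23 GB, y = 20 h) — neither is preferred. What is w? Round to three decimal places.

u(41.8,4) = u(23,20) means w·41.8 + (1−w)·4 = w·23 + (1−w)·20.
Rearranging, 18.8·w − 16·(1−w) = 0.
Hence w = 16/(18.8+16) = 16/34.8 = 0.460.

w = 0.460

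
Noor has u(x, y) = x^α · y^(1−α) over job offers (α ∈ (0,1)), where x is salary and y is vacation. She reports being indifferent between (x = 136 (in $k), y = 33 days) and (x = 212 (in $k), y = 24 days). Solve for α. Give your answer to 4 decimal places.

Indifference: 136^α · 33^(1−α) = 212^α · 24^(1−α).
Taking logs: α·ln 136 + (1−α)·ln 33 = α·ln 212 + (1−α)·ln 24, i.e. α·-0.4439314 = (1−α)·-0.3184537.
So α/(1−α) = (-0.3184537)/(-0.4439314) = 0.7173489, and α = 0.7173489/1.7173489 ≈ 0.4177.

α ≈ 0.4177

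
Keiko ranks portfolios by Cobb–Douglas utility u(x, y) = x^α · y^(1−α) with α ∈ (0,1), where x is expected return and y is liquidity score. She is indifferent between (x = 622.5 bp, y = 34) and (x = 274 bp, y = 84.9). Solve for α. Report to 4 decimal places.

Indifference: 622.5^α · 34^(1−α) = 274^α · 84.9^(1−α).
(622.5/274)^α = (84.9/34)^(1−α); take logs: α·ln(622.5/274) = (1−α)·ln(84.9/34), i.e. α·0.8206155 = (1−α)·0.9151136.
With A = 0.8206155 and B = 0.9151136: α·A = (1−α)·B, so α = B/(A+B) = 0.9151136/1.7357291 ≈ 0.5272.

α ≈ 0.5272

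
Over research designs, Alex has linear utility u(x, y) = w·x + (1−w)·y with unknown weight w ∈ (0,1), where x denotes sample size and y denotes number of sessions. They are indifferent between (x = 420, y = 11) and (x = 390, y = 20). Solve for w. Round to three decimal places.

w = 0.231

Equating utilities: w·420 + (1−w)·11 = w·390 + (1−w)·20.
Collecting terms: w·30 = (1−w)·9.
The marginal rate of substitution is 9/30, so w = 9/(30+9) = 0.231.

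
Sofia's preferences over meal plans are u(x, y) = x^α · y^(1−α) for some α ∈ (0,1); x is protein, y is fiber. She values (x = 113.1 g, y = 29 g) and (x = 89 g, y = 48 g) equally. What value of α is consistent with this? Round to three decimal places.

The Cobb–Douglas utilities coincide, so 113.1^α·29^(1−α) = 89^α·48^(1−α).
Taking logs: α·ln 113.1 + (1−α)·ln 29 = α·ln 89 + (1−α)·ln 48, i.e. α·0.239636 = (1−α)·0.503905.
Thus α·(0.743541) = 0.503905, so α = 0.503905/0.743541 ≈ 0.678.

α ≈ 0.678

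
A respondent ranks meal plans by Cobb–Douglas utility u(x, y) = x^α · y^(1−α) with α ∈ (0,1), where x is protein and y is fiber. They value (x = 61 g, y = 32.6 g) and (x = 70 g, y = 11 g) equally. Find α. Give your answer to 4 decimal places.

Set the two utilities equal: 61^α·32.6^(1−α) = 70^α·11^(1−α).
Rearrange to (61/70)^α = (11/32.6)^(1−α) and take logs: α·-0.1376214 = (1−α)·-1.0864170.
With A = -0.1376214 and B = -1.0864170: α·A = (1−α)·B, so α = B/(A+B) = -1.0864170/-1.2240384 ≈ 0.8876.

α ≈ 0.8876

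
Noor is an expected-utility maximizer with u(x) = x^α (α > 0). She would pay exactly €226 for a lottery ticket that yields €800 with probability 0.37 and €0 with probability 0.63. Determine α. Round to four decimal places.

Since u(0) = 0, the lottery's EU is 0.37·800^α.
Equating: 226^α = 0.37·800^α, i.e. 0.2825^α = 0.37.
Take logs: α = ln 0.37 / ln(226/800) ≈ 0.786544.

α ≈ 0.7865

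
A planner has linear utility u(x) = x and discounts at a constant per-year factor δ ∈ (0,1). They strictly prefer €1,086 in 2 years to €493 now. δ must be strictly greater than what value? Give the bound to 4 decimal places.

The preference means 493 < δ^2·1086.
Dividing by 1086: δ^2 > 0.45396. Both sides are positive, so the square root keeps the direction.
δ > (493/1086)^(1/2) ≈ 0.6738.

δ > 0.6738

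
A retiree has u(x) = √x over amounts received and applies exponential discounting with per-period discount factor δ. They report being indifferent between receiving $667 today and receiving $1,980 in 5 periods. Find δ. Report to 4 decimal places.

The payoff in 5 periods is discounted by δ^5, so u(667) = δ^5·u(1980) and δ^5 = u(667)/u(1980).
Since u(x) = √x, δ^5 = √(667/1980) = 0.58040.
Taking the 5th root: δ = 0.58040^(1/5) ≈ 0.8969.

δ ≈ 0.8969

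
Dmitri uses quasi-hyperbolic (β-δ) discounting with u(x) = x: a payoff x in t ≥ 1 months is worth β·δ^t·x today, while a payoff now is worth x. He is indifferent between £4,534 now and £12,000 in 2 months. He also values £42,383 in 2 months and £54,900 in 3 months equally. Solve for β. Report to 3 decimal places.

From the later pair, β·δ^2·42383 = β·δ^3·54900; dividing through, δ = 42383/54900 = 0.77200.
Now use the now-vs-future pair: 4534 = β·δ^2·12000 gives β = 4534/(0.59599·12000) ≈ 0.634.

β ≈ 0.634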